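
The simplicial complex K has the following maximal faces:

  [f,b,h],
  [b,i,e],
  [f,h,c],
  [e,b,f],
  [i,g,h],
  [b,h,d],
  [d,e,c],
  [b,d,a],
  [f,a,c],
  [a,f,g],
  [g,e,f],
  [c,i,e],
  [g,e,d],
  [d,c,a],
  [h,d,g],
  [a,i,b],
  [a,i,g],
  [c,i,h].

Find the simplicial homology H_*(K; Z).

Fix the vertex order a < b < c < d < e < f < g < h < i and write every simplex with vertices in increasing order. Then dim K = 2 and the simplices of K are:

  0-simplices (9): a, b, c, d, e, f, g, h, i
  1-simplices (27): ab, ac, ad, af, ag, ai, bd, be, bf, bh, bi, cd, ce, cf, ch, ci, de, dg, dh, ef, eg, ei, fg, fh, gh, gi, hi
  2-simplices (18): abd, abi, acd, acf, afg, agi, bdh, bef, bei, bfh, cde, cei, cfh, chi, deg, dgh, efg, ghi

so the chain groups are C_0 ≅ Z^9, C_1 ≅ Z^27, C_2 ≅ Z^18.

The boundary map ∂_1: C_1 → C_0 maps an edge to its endpoints' difference, ∂[p,q] = q − p. For instance
  ∂ci = i − c.
This gives a 9×27 integer matrix of rank 8; reducing to Smith normal form yields diagonal entries (1,1,1,1,1,1,1,1).

∂_2: C_2 → C_1 acts by ∂[p,q,r] = [q,r] − [p,r] + [p,q]. For instance
  ∂agi = gi − ai + ag,
  ∂bdh = dh − bh + bd.
As a 27×18 matrix over Z this has rank 17, with invariant factors (1,1,1,1,1,1,1,1,1,1,1,1,1,1,1,1,1).

Computing H_k = (kernel of ∂_k) / (image of ∂_{k+1}):

  H_0: rank C_0 − rank ∂_1 = 9 − 8 = 1, and the invariant factors of ∂_1 are all 1, so H_0 ≅ Z.
  H_1: rank ker ∂_1 − rank ∂_2 = (27 − 8) − 17 = 2, and the invariant factors of ∂_2 are all 1, so H_1 ≅ Z^2.
  H_2: rank ker ∂_2 − rank ∂_3 = (18 − 17) − 0 = 1, and there is no ∂_3, so H_2 ≅ Z.

H_0 = Z,  H_1 = Z^2,  H_2 = Z.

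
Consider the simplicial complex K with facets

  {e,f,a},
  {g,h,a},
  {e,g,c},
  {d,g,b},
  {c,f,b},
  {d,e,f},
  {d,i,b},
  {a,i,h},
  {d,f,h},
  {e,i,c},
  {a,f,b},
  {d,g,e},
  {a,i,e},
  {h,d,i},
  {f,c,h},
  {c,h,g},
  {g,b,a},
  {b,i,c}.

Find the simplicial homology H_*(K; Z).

Order the vertices as a < b < c < d < e < f < g < h < i. Listing each simplex with vertices in this order, K has dimension 2 with simplices:

  0-simplices (9): a, b, c, d, e, f, g, h, i
  1-simplices (27): ab, ae, af, ag, ah, ai, bc, bd, bf, bg, bi, ce, cf, cg, ch, ci, de, df, dg, dh, di, ef, eg, ei, fh, gh, hi
  2-simplices (18): abf, abg, aef, aei, agh, ahi, bcf, bci, bdg, bdi, ceg, cei, cfh, cgh, def, deg, dfh, dhi

Hence C_0 ≅ Z^9, C_1 ≅ Z^27, C_2 ≅ Z^18.

Boundary ∂_1: C_1 → C_0 sends each edge [p,q] (with p < q) to q − p.
The 9×27 boundary matrix has rank 8 and Smith normal form diag(1,1,1,1,1,1,1,1).

∂_2: C_2 → C_1 acts by ∂[p,q,r] = [q,r] − [p,r] + [p,q]. For instance
  ∂aef = ef − af + ae,
  ∂aei = ei − ai + ae.
This gives a 27×18 integer matrix of rank 17; reducing to Smith normal form yields diagonal entries (1,1,1,1,1,1,1,1,1,1,1,1,1,1,1,1,1).

Now H_k = ker ∂_k / im ∂_{k+1}, so:

  H_0: rank C_0 − rank ∂_1 = 9 − 8 = 1, and the invariant factors of ∂_1 are all 1, so H_0 = Z.
  H_1: rank ker ∂_1 − rank ∂_2 = (27 − 8) − 17 = 2, and the invariant factors of ∂_2 are all 1, so H_1 = Z^2.
  H_2: rank ker ∂_2 − rank ∂_3 = (18 − 17) − 0 = 1, and there is no ∂_3, so H_2 = Z.

H_0 ≅ Z,  H_1 ≅ Z^2,  H_2 ≅ Z.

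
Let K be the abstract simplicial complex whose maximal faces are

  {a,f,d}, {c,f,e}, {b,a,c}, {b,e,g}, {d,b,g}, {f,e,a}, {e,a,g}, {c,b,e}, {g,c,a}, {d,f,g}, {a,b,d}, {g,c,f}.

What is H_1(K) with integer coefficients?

H_1 = Z/2Z.

We work with the vertex ordering a < b < c < d < e < f < g. The simplices of K, each written with vertices in increasing order, are:

  0-simplices (7): a, b, c, d, e, f, g
  1-simplices (18): ab, ac, ad, ae, af, ag, bc, bd, be, bg, ce, cf, cg, df, dg, ef, eg, fg
  2-simplices (12): abc, abd, acg, adf, aef, aeg, bce, bdg, beg, cef, cfg, dfg

giving chain groups C_0 ≅ Z^7, C_1 ≅ Z^18, C_2 ≅ Z^12.

The boundary map ∂_1: C_1 → C_0 maps an edge to its endpoints' difference, ∂[p,q] = q − p. For instance
  ∂bd = d − b.
As a 7×18 matrix over Z this has rank 6, with invariant factors (1,1,1,1,1,1).

Boundary ∂_2: C_2 → C_1 maps a triangle to the signed sum of its edges. For instance
  ∂abd = bd − ad + ab,
  ∂aef = ef − af + ae.
As a 18×12 matrix over Z this has rank 12, with invariant factors (1,1,1,1,1,1,1,1,1,1,1,2).

Now H_k = ker ∂_k / im ∂_{k+1}, so:

  H_1: rank ker ∂_1 − rank ∂_2 = (18 − 6) − 12 = 0, and ∂_2 has invariant factor 2 > 1, so H_1 = Z/2Z.

(K is a triangulation of the real projective plane RP^2.)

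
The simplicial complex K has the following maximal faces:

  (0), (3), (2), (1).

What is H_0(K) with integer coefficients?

Fix the vertex order 0 < 1 < 2 < 3 and write every simplex with vertices in increasing order. Then dim K = 0 and the simplices of K are:

  0-simplices (4): [0], [1], [2], [3]

so the chain groups are C_0 ≅ Z^4.

Computing H_k = (kernel of ∂_k) / (image of ∂_{k+1}):

  H_0: rank C_0 − rank ∂_1 = 4 − 0 = 4, and there is no ∂_1, so H_0 ≅ Z^4.

(K is a triangulation of a set of 4 points.)

H_0 = Z^4.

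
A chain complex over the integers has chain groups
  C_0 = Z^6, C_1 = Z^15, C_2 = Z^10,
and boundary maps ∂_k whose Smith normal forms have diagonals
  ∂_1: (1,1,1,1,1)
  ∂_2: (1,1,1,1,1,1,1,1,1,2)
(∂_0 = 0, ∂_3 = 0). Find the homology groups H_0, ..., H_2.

H_0: b_0 = 6 − 0 − 5 = 1; torsion from ∂_1 factors > 1: none. So H_0 ≅ Z.
H_1: b_1 = 15 − 5 − 10 = 0; torsion from ∂_2 factors > 1: [2]. So H_1 ≅ Z/2.
H_2: b_2 = 10 − 10 − 0 = 0; torsion from ∂_3 factors > 1: none. So H_2 ≅ 0.

H_0 ≅ Z,  H_1 ≅ Z/2,  H_2 = 0.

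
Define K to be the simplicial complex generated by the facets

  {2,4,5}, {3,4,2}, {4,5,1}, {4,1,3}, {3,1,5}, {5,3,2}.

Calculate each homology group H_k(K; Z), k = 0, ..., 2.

Take the total order 1 < 2 < 3 < 4 < 5 on the vertex set. Then K (dimension 2) consists of the simplices:

  0-simplices (5): [1], [2], [3], [4], [5]
  1-simplices (9): [1,3], [1,4], [1,5], [2,3], [2,4], [2,5], [3,4], [3,5], [4,5]
  2-simplices (6): [1,3,4], [1,3,5], [1,4,5], [2,3,4], [2,3,5], [2,4,5]

Hence C_0 ≅ Z^5, C_1 ≅ Z^9, C_2 ≅ Z^6.

∂_1: C_1 → C_0 sends each edge [p,q] (with p < q) to q − p. For instance
  ∂[3,5] = [5] − [3].
The 5×9 boundary matrix has rank 4 and Smith normal form diag(1,1,1,1).

∂_2: C_2 → C_1 sends each 2-simplex [p,q,r] to [q,r] − [p,r] + [p,q]. For instance
  ∂[1,4,5] = [4,5] − [1,5] + [1,4],
  ∂[2,4,5] = [4,5] − [2,5] + [2,4].
The resulting 9×6 matrix has rank 5, and its Smith normal form has invariant factors (1,1,1,1,1).

Reading off H_k = ker ∂_k / im ∂_{k+1}:

  H_0: rank C_0 − rank ∂_1 = 5 − 4 = 1, and the invariant factors of ∂_1 are all 1, so H_0 = Z.
  H_1: rank ker ∂_1 − rank ∂_2 = (9 − 4) − 5 = 0, and the invariant factors of ∂_2 are all 1, so H_1 = 0.
  H_2: rank ker ∂_2 − rank ∂_3 = (6 − 5) − 0 = 1, and there is no ∂_3, so H_2 = Z.

H_0 = Z,  H_1 = 0,  H_2 = Z.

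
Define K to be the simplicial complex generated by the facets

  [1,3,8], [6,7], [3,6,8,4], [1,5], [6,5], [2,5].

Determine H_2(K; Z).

We work with the vertex ordering 1 < 2 < 3 < 4 < 5 < 6 < 7 < 8. The simplices of K, each written with vertices in increasing order, are:

  0-simplices (8): [1], [2], [3], [4], [5], [6], [7], [8]
  1-simplices (12): [1,3], [1,5], [1,8], [2,5], [3,4], [3,6], [3,8], [4,6], [4,8], [5,6], [6,7], [6,8]
  2-simplices (5): [1,3,8], [3,4,6], [3,4,8], [3,6,8], [4,6,8]
  3-simplices (1): [3,4,6,8]

Hence C_0 ≅ Z^8, C_1 ≅ Z^12, C_2 ≅ Z^5, C_3 ≅ Z^1.

Boundary ∂_1: C_1 → C_0 sends each edge [p,q] (with p < q) to q − p.
The 8×12 boundary matrix has rank 7 and Smith normal form diag(1,1,1,1,1,1,1).

∂_2: C_2 → C_1 sends each 2-simplex [p,q,r] to [q,r] − [p,r] + [p,q]. For instance
  ∂[3,4,8] = [4,8] − [3,8] + [3,4],
  ∂[3,6,8] = [6,8] − [3,8] + [3,6].
As a 12×5 matrix over Z this has rank 4, with invariant factors (1,1,1,1).

The boundary map ∂_3: C_3 → C_2 sends each 3-simplex σ to the alternating sum Σ_i (−1)^i (σ with its i-th vertex removed). For instance
  ∂[3,4,6,8] = [4,6,8] − [3,6,8] + [3,4,8] − [3,4,6].
This gives a 5×1 integer matrix of rank 1; reducing to Smith normal form yields diagonal entries (1).

Reading off H_k = ker ∂_k / im ∂_{k+1}:

  H_2: rank ker ∂_2 − rank ∂_3 = (5 − 4) − 1 = 0, and the invariant factors of ∂_3 are all 1, so H_2 = 0.

H_2 = 0.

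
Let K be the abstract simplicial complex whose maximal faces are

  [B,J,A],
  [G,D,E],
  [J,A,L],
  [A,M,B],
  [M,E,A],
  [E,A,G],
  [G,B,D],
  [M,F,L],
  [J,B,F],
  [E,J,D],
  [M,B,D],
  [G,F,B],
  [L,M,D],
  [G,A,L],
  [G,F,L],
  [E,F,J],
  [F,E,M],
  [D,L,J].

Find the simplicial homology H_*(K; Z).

H_0 ≅ Z,  H_1 ≅ Z^2,  H_2 ≅ Z.

K has 9 vertices, 27 edges, 18 triangles.
rank ∂_0 = 0, rank ∂_1 = 8 ⇒ b_0 = 9 − 0 − 8 = 1; all invariant factors of ∂_1 are 1 so no torsion. So H_0 ≅ Z.
rank ∂_1 = 8, rank ∂_2 = 17 ⇒ b_1 = 27 − 8 − 17 = 2; all invariant factors of ∂_2 are 1 so no torsion. So H_1 ≅ Z^2.
rank ∂_2 = 17, rank ∂_3 = 0 ⇒ b_2 = 18 − 17 − 0 = 1. So H_2 ≅ Z.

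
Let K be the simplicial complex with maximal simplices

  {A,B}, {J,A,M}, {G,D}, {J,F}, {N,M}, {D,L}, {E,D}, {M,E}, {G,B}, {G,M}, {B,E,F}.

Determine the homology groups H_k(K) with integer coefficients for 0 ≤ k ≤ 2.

H_0 ≅ Z,  H_1 ≅ Z^4,  H_2 = 0.

Take the total order A < B < D < E < F < G < J < L < M < N on the vertex set. Then K (dimension 2) consists of the simplices:

  0-simplices (10): A, B, D, E, F, G, J, L, M, N
  1-simplices (15): AB, AJ, AM, BE, BF, BG, DE, DG, DL, EF, EM, FJ, GM, JM, MN
  2-simplices (2): AJM, BEF

giving chain groups C_0 ≅ Z^10, C_1 ≅ Z^15, C_2 ≅ Z^2.

The boundary map ∂_1: C_1 → C_0 is given by ∂[p,q] = [q] − [p].
As a 10×15 matrix over Z this has rank 9, with invariant factors (1,1,1,1,1,1,1,1,1).

∂_2: C_2 → C_1 acts by ∂[p,q,r] = [q,r] − [p,r] + [p,q]. For instance
  ∂BEF = EF − BF + BE,
  ∂AJM = JM − AM + AJ.
The resulting 15×2 matrix has rank 2, and its Smith normal form has invariant factors (1,1).

Now H_k = ker ∂_k / im ∂_{k+1}, so:

  H_0: rank C_0 − rank ∂_1 = 10 − 9 = 1, and the invariant factors of ∂_1 are all 1, so H_0 ≅ Z.
  H_1: rank ker ∂_1 − rank ∂_2 = (15 − 9) − 2 = 4, and the invariant factors of ∂_2 are all 1, so H_1 ≅ Z^4.
  H_2: rank ker ∂_2 − rank ∂_3 = (2 − 2) − 0 = 0, and there is no ∂_3, so H_2 ≅ 0.

As a check, the Euler characteristic is 10 − 15 + 2 = -3, which agrees with 1 − 4 + 0 = -3.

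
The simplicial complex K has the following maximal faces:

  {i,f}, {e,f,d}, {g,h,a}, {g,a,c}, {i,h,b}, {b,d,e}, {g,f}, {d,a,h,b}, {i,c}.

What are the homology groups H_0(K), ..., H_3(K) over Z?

H_0 = Z,  H_1 = Z^3,  H_2 = 0,  H_3 = 0.

Order the vertices as a < b < c < d < e < f < g < h < i. Listing each simplex with vertices in this order, K has dimension 3 with simplices:

  0-simplices (9): a, b, c, d, e, f, g, h, i
  1-simplices (19): ab, ac, ad, ag, ah, bd, be, bh, bi, cg, ci, de, df, dh, ef, fg, fi, gh, hi
  2-simplices (9): abd, abh, acg, adh, agh, bde, bdh, bhi, def
  3-simplices (1): abdh

giving chain groups C_0 ≅ Z^9, C_1 ≅ Z^19, C_2 ≅ Z^9, C_3 ≅ Z^1.

∂_1: C_1 → C_0 sends each edge [p,q] (with p < q) to q − p.
This gives a 9×19 integer matrix of rank 8; reducing to Smith normal form yields diagonal entries (1,1,1,1,1,1,1,1).

The boundary map ∂_2: C_2 → C_1 maps a triangle to the signed sum of its edges. For instance
  ∂abd = bd − ad + ab,
  ∂acg = cg − ag + ac.
This gives a 19×9 integer matrix of rank 8; reducing to Smith normal form yields diagonal entries (1,1,1,1,1,1,1,1).

∂_3: C_3 → C_2 sends each 3-simplex σ to the alternating sum Σ_i (−1)^i (σ with its i-th vertex removed). For instance
  ∂abdh = bdh − adh + abh − abd.
The 9×1 boundary matrix has rank 1 and Smith normal form diag(1).

Computing H_k = (kernel of ∂_k) / (image of ∂_{k+1}):

  H_0: rank C_0 − rank ∂_1 = 9 − 8 = 1, and the invariant factors of ∂_1 are all 1, so H_0 = Z.
  H_1: rank ker ∂_1 − rank ∂_2 = (19 − 8) − 8 = 3, and the invariant factors of ∂_2 are all 1, so H_1 = Z^3.
  H_2: rank ker ∂_2 − rank ∂_3 = (9 − 8) − 1 = 0, and the invariant factors of ∂_3 are all 1, so H_2 = 0.
  H_3: rank ker ∂_3 − rank ∂_4 = (1 − 1) − 0 = 0, and there is no ∂_4, so H_3 = 0.

As a check, the Euler characteristic is 9 − 19 + 9 − 1 = -2, which agrees with 1 − 3 + 0 − 0 = -2.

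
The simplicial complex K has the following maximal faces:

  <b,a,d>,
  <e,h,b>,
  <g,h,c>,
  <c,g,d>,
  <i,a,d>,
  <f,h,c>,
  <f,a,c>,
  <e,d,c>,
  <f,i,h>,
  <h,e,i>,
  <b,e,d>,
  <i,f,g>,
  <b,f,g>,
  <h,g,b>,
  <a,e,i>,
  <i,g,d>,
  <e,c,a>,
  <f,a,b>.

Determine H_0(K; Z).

H_0 ≅ Z.

Order the vertices as a < b < c < d < e < f < g < h < i. Listing each simplex with vertices in this order, K has dimension 2 with simplices:

  0-simplices (9): a, b, c, d, e, f, g, h, i
  1-simplices (27): ab, ac, ad, ae, af, ai, bd, be, bf, bg, bh, cd, ce, cf, cg, ch, de, dg, di, eh, ei, fg, fh, fi, gh, gi, hi
  2-simplices (18): abd, abf, ace, acf, adi, aei, bde, beh, bfg, bgh, cde, cdg, cfh, cgh, dgi, ehi, fgi, fhi

giving chain groups C_0 ≅ Z^9, C_1 ≅ Z^27, C_2 ≅ Z^18.

∂_1: C_1 → C_0 sends each edge [p,q] (with p < q) to q − p. For instance
  ∂ei = i − e.
The resulting 9×27 matrix has rank 8, and its Smith normal form has invariant factors (1,1,1,1,1,1,1,1).

Boundary ∂_2: C_2 → C_1 acts by ∂[p,q,r] = [q,r] − [p,r] + [p,q]. For instance
  ∂acf = cf − af + ac,
  ∂beh = eh − bh + be.
The resulting 27×18 matrix has rank 18, and its Smith normal form has invariant factors (1,1,1,1,1,1,1,1,1,1,1,1,1,1,1,1,1,2).

Reading off H_k = ker ∂_k / im ∂_{k+1}:

  H_0: rank C_0 − rank ∂_1 = 9 − 8 = 1, and the invariant factors of ∂_1 are all 1, so H_0 = Z.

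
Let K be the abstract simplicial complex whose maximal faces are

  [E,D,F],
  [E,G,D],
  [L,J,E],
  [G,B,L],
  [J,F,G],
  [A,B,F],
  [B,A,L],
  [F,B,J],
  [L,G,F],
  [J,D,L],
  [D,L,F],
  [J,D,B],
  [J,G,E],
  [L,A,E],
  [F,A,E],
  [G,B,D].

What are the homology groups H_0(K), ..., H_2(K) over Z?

H_0 ≅ Z,  H_1 ≅ Z^2,  H_2 ≅ Z.

Fix the vertex order A < B < D < E < F < G < J < L and write every simplex with vertices in increasing order. Then dim K = 2 and the simplices of K are:

  0-simplices (8): A, B, D, E, F, G, J, L
  1-simplices (24): AB, AE, AF, AL, BD, BF, BG, BJ, BL, DE, DF, DG, DJ, DL, EF, EG, EJ, EL, FG, FJ, FL, GJ, GL, JL
  2-simplices (16): ABF, ABL, AEF, AEL, BDG, BDJ, BFJ, BGL, DEF, DEG, DFL, DJL, EGJ, EJL, FGJ, FGL

Hence C_0 ≅ Z^8, C_1 ≅ Z^24, C_2 ≅ Z^16.

Boundary ∂_1: C_1 → C_0 sends each edge [p,q] (with p < q) to q − p.
The 8×24 boundary matrix has rank 7 and Smith normal form diag(1,1,1,1,1,1,1).

Boundary ∂_2: C_2 → C_1 acts by ∂[p,q,r] = [q,r] − [p,r] + [p,q]. For instance
  ∂BDJ = DJ − BJ + BD,
  ∂DJL = JL − DL + DJ.
The 24×16 boundary matrix has rank 15 and Smith normal form diag(1,1,1,1,1,1,1,1,1,1,1,1,1,1,1).

Reading off H_k = ker ∂_k / im ∂_{k+1}:

  H_0: rank C_0 − rank ∂_1 = 8 − 7 = 1, and the invariant factors of ∂_1 are all 1, so H_0 ≅ Z.
  H_1: rank ker ∂_1 − rank ∂_2 = (24 − 7) − 15 = 2, and the invariant factors of ∂_2 are all 1, so H_1 ≅ Z^2.
  H_2: rank ker ∂_2 − rank ∂_3 = (16 − 15) − 0 = 1, and there is no ∂_3, so H_2 ≅ Z.

As a check, the Euler characteristic is 8 − 24 + 16 = 0, which agrees with 1 − 2 + 1 = 0.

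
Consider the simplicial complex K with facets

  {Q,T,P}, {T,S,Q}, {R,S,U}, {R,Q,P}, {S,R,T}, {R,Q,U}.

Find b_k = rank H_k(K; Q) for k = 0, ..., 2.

Fix the vertex order P < Q < R < S < T < U and write every simplex with vertices in increasing order. Then dim K = 2 and the simplices of K are:

  0-simplices (6): P, Q, R, S, T, U
  1-simplices (12): PQ, PR, PT, QR, QS, QT, QU, RS, RT, RU, ST, SU
  2-simplices (6): PQR, PQT, QRU, QST, RST, RSU

giving chain groups C_0 ≅ Z^6, C_1 ≅ Z^12, C_2 ≅ Z^6.

∂_1: C_1 → C_0 is given by ∂[p,q] = [q] − [p].
The resulting 6×12 matrix has rank 5, and its Smith normal form has invariant factors (1,1,1,1,1).

∂_2: C_2 → C_1 maps a triangle to the signed sum of its edges. For instance
  ∂PQT = QT − PT + PQ,
  ∂QST = ST − QT + QS.
The 12×6 boundary matrix has rank 6 and Smith normal form diag(1,1,1,1,1,1).

From H_k ≅ ker(∂_k) / im(∂_{k+1}) we obtain:

  H_0: rank C_0 − rank ∂_1 = 6 − 5 = 1, and the invariant factors of ∂_1 are all 1, so H_0 ≅ Z.
  H_1: rank ker ∂_1 − rank ∂_2 = (12 − 5) − 6 = 1, and the invariant factors of ∂_2 are all 1, so H_1 ≅ Z.
  H_2: rank ker ∂_2 − rank ∂_3 = (6 − 6) − 0 = 0, and there is no ∂_3, so H_2 ≅ 0.

Hence the Betti numbers are b_0 = 1, b_1 = 1, b_2 = 0.

b_0 = 1, b_1 = 1, b_2 = 0.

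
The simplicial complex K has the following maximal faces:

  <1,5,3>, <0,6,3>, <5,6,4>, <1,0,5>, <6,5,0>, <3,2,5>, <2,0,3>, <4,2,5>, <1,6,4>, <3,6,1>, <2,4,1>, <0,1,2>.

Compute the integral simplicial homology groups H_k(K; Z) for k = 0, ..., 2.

H_0 = Z,  H_1 = Z/2,  H_2 = 0.

Fix the vertex order 0 < 1 < 2 < 3 < 4 < 5 < 6 and write every simplex with vertices in increasing order. Then dim K = 2 and the simplices of K are:

  0-simplices (7): [0], [1], [2], [3], [4], [5], [6]
  1-simplices (18): [0,1], [0,2], [0,3], [0,5], [0,6], [1,2], [1,3], [1,4], [1,5], [1,6], [2,3], [2,4], [2,5], [3,5], [3,6], [4,5], [4,6], [5,6]
  2-simplices (12): [0,1,2], [0,1,5], [0,2,3], [0,3,6], [0,5,6], [1,2,4], [1,3,5], [1,3,6], [1,4,6], [2,3,5], [2,4,5], [4,5,6]

so the chain groups are C_0 ≅ Z^7, C_1 ≅ Z^18, C_2 ≅ Z^12.

Boundary ∂_1: C_1 → C_0 maps an edge to its endpoints' difference, ∂[p,q] = q − p.
As a 7×18 matrix over Z this has rank 6, with invariant factors (1,1,1,1,1,1).

The boundary map ∂_2: C_2 → C_1 acts by ∂[p,q,r] = [q,r] − [p,r] + [p,q]. For instance
  ∂[1,3,6] = [3,6] − [1,6] + [1,3],
  ∂[0,3,6] = [3,6] − [0,6] + [0,3].
The 18×12 boundary matrix has rank 12 and Smith normal form diag(1,1,1,1,1,1,1,1,1,1,1,2).

Computing H_k = (kernel of ∂_k) / (image of ∂_{k+1}):

  H_0: rank C_0 − rank ∂_1 = 7 − 6 = 1, and the invariant factors of ∂_1 are all 1, so H_0 ≅ Z.
  H_1: rank ker ∂_1 − rank ∂_2 = (18 − 6) − 12 = 0, and ∂_2 has invariant factor 2 > 1, so H_1 ≅ Z/2.
  H_2: rank ker ∂_2 − rank ∂_3 = (12 − 12) − 0 = 0, and there is no ∂_3, so H_2 ≅ 0.

(K is a triangulation of the real projective plane RP^2.)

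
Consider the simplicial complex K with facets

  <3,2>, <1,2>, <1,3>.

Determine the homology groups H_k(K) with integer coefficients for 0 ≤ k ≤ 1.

H_0 ≅ Z,  H_1 ≅ Z.

We work with the vertex ordering 1 < 2 < 3. The simplices of K, each written with vertices in increasing order, are:

  0-simplices (3): [1], [2], [3]
  1-simplices (3): [1,2], [1,3], [2,3]

so the chain groups are C_0 ≅ Z^3, C_1 ≅ Z^3.

The boundary map ∂_1: C_1 → C_0 sends each edge [p,q] (with p < q) to q − p. For instance
  ∂[1,2] = [2] − [1].
The resulting 3×3 matrix has rank 2, and its Smith normal form has invariant factors (1,1).

Now H_k = ker ∂_k / im ∂_{k+1}, so:

  H_0: rank C_0 − rank ∂_1 = 3 − 2 = 1, and the invariant factors of ∂_1 are all 1, so H_0 ≅ Z.
  H_1: rank ker ∂_1 − rank ∂_2 = (3 − 2) − 0 = 1, and there is no ∂_2, so H_1 ≅ Z.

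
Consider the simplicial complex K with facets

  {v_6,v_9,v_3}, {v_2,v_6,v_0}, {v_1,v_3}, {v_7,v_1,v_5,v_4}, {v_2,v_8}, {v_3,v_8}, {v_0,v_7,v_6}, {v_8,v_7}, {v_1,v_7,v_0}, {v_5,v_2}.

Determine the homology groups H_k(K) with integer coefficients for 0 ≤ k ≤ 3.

H_0 ≅ Z,  H_1 ≅ Z^4,  H_2 = 0,  H_3 = 0.

Fix the vertex order v_0 < v_1 < v_2 < v_3 < v_4 < v_5 < v_6 < v_7 < v_8 < v_9 and write every simplex with vertices in increasing order. Then dim K = 3 and the simplices of K are:

  0-simplices (10): [v_0], [v_1], [v_2], [v_3], [v_4], [v_5], [v_6], [v_7], [v_8], [v_9]
  1-simplices (20): (20 of them)
  2-simplices (8): [v_0,v_1,v_7], [v_0,v_2,v_6], [v_0,v_6,v_7], [v_1,v_4,v_5], [v_1,v_4,v_7], [v_1,v_5,v_7], [v_3,v_6,v_9], [v_4,v_5,v_7]
  3-simplices (1): [v_1,v_4,v_5,v_7]

giving chain groups C_0 ≅ Z^10, C_1 ≅ Z^20, C_2 ≅ Z^8, C_3 ≅ Z^1.

Boundary ∂_1: C_1 → C_0 is given by ∂[p,q] = [q] − [p].
The 10×20 boundary matrix has rank 9 and Smith normal form diag(1,1,1,1,1,1,1,1,1).

The boundary map ∂_2: C_2 → C_1 acts by ∂[p,q,r] = [q,r] − [p,r] + [p,q]. For instance
  ∂[v_0,v_6,v_7] = [v_6,v_7] − [v_0,v_7] + [v_0,v_6],
  ∂[v_3,v_6,v_9] = [v_6,v_9] − [v_3,v_9] + [v_3,v_6].
The 20×8 boundary matrix has rank 7 and Smith normal form diag(1,1,1,1,1,1,1).

∂_3: C_3 → C_2 sends each 3-simplex σ to the alternating sum Σ_i (−1)^i (σ with its i-th vertex removed). For instance
  ∂[v_1,v_4,v_5,v_7] = [v_4,v_5,v_7] − [v_1,v_5,v_7] + [v_1,v_4,v_7] − [v_1,v_4,v_5].
The resulting 8×1 matrix has rank 1, and its Smith normal form has invariant factors (1).

Computing H_k = (kernel of ∂_k) / (image of ∂_{k+1}):

  H_0: rank C_0 − rank ∂_1 = 10 − 9 = 1, and the invariant factors of ∂_1 are all 1, so H_0 ≅ Z.
  H_1: rank ker ∂_1 − rank ∂_2 = (20 − 9) − 7 = 4, and the invariant factors of ∂_2 are all 1, so H_1 ≅ Z^4.
  H_2: rank ker ∂_2 − rank ∂_3 = (8 − 7) − 1 = 0, and the invariant factors of ∂_3 are all 1, so H_2 ≅ 0.
  H_3: rank ker ∂_3 − rank ∂_4 = (1 − 1) − 0 = 0, and there is no ∂_4, so H_3 ≅ 0.

As a check, the Euler characteristic is 10 − 20 + 8 − 1 = -3, which agrees with 1 − 4 + 0 − 0 = -3.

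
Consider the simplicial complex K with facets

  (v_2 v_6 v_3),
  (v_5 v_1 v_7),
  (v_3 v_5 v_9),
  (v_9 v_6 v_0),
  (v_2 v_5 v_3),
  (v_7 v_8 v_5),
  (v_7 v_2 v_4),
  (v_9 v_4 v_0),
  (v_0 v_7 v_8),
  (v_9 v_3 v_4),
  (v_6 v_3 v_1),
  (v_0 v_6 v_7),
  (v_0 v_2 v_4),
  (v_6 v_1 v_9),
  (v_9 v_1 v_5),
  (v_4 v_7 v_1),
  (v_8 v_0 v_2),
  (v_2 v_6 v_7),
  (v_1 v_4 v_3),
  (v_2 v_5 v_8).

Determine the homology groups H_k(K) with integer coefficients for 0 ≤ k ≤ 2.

Fix the vertex order v_0 < v_1 < v_2 < v_3 < v_4 < v_5 < v_6 < v_7 < v_8 < v_9 and write every simplex with vertices in increasing order. Then dim K = 2 and the simplices of K are:

  0-simplices (10): [v_0], [v_1], [v_2], [v_3], [v_4], [v_5], [v_6], [v_7], [v_8], [v_9]
  1-simplices (30): (30 of them)
  2-simplices (20): (20 of them)

giving chain groups C_0 ≅ Z^10, C_1 ≅ Z^30, C_2 ≅ Z^20.

∂_1: C_1 → C_0 is given by ∂[p,q] = [q] − [p]. For instance
  ∂[v_5,v_8] = [v_8] − [v_5].
The 10×30 boundary matrix has rank 9 and Smith normal form diag(1,1,1,1,1,1,1,1,1).

The boundary map ∂_2: C_2 → C_1 maps a triangle to the signed sum of its edges. For instance
  ∂[v_5,v_7,v_8] = [v_7,v_8] − [v_5,v_8] + [v_5,v_7],
  ∂[v_0,v_2,v_4] = [v_2,v_4] − [v_0,v_4] + [v_0,v_2].
The resulting 30×20 matrix has rank 20, and its Smith normal form has invariant factors (1,1,1,1,1,1,1,1,1,1,1,1,1,1,1,1,1,1,1,2).

From H_k ≅ ker(∂_k) / im(∂_{k+1}) we obtain:

  H_0: rank C_0 − rank ∂_1 = 10 − 9 = 1, and the invariant factors of ∂_1 are all 1, so H_0 ≅ Z.
  H_1: rank ker ∂_1 − rank ∂_2 = (30 − 9) − 20 = 1, and ∂_2 has invariant factor 2 > 1, so H_1 ≅ Z ⊕ Z/2.
  H_2: rank ker ∂_2 − rank ∂_3 = (20 − 20) − 0 = 0, and there is no ∂_3, so H_2 ≅ 0.

As a check, the Euler characteristic is 10 − 30 + 20 = 0, which agrees with 1 − 1 + 0 = 0.

H_0 ≅ Z,  H_1 ≅ Z ⊕ Z/2,  H_2 = 0.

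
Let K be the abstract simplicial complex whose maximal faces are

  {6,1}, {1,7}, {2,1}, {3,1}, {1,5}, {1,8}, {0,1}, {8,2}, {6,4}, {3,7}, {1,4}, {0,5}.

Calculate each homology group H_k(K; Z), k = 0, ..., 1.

We work with the vertex ordering 0 < 1 < 2 < 3 < 4 < 5 < 6 < 7 < 8. The simplices of K, each written with vertices in increasing order, are:

  0-simplices (9): [0], [1], [2], [3], [4], [5], [6], [7], [8]
  1-simplices (12): [0,1], [0,5], [1,2], [1,3], [1,4], [1,5], [1,6], [1,7], [1,8], [2,8], [3,7], [4,6]

giving chain groups C_0 ≅ Z^9, C_1 ≅ Z^12.

Boundary ∂_1: C_1 → C_0 is given by ∂[p,q] = [q] − [p]. For instance
  ∂[1,7] = [7] − [1].
As a 9×12 matrix over Z this has rank 8, with invariant factors (1,1,1,1,1,1,1,1).

Computing H_k = (kernel of ∂_k) / (image of ∂_{k+1}):

  H_0: rank C_0 − rank ∂_1 = 9 − 8 = 1, and the invariant factors of ∂_1 are all 1, so H_0 ≅ Z.
  H_1: rank ker ∂_1 − rank ∂_2 = (12 − 8) − 0 = 4, and there is no ∂_2, so H_1 ≅ Z^4.

H_0 = Z,  H_1 = Z^4.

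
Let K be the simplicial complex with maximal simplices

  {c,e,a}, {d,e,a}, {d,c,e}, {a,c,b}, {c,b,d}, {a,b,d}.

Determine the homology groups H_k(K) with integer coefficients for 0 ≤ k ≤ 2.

We work with the vertex ordering a < b < c < d < e. The simplices of K, each written with vertices in increasing order, are:

  0-simplices (5): a, b, c, d, e
  1-simplices (9): ab, ac, ad, ae, bc, bd, cd, ce, de
  2-simplices (6): abc, abd, ace, ade, bcd, cde

giving chain groups C_0 ≅ Z^5, C_1 ≅ Z^9, C_2 ≅ Z^6.

∂_1: C_1 → C_0 sends each edge [p,q] (with p < q) to q − p.
The resulting 5×9 matrix has rank 4, and its Smith normal form has invariant factors (1,1,1,1).

The boundary map ∂_2: C_2 → C_1 acts by ∂[p,q,r] = [q,r] − [p,r] + [p,q]. For instance
  ∂ade = de − ae + ad,
  ∂cde = de − ce + cd.
The 9×6 boundary matrix has rank 5 and Smith normal form diag(1,1,1,1,1).

Now H_k = ker ∂_k / im ∂_{k+1}, so:

  H_0: rank C_0 − rank ∂_1 = 5 − 4 = 1, and the invariant factors of ∂_1 are all 1, so H_0 = Z.
  H_1: rank ker ∂_1 − rank ∂_2 = (9 − 4) − 5 = 0, and the invariant factors of ∂_2 are all 1, so H_1 = 0.
  H_2: rank ker ∂_2 − rank ∂_3 = (6 − 5) − 0 = 1, and there is no ∂_3, so H_2 = Z.

(K is a triangulation of the 2-sphere S^2.)

H_0 ≅ Z,  H_1 = 0,  H_2 ≅ Z.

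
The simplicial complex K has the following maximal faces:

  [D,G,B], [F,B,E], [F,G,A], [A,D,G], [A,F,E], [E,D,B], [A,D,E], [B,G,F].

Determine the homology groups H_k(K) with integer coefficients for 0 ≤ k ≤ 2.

H_0 ≅ Z,  H_1 = 0,  H_2 ≅ Z.

Take the total order A < B < D < E < F < G on the vertex set. Then K (dimension 2) consists of the simplices:

  0-simplices (6): A, B, D, E, F, G
  1-simplices (12): AD, AE, AF, AG, BD, BE, BF, BG, DE, DG, EF, FG
  2-simplices (8): ADE, ADG, AEF, AFG, BDE, BDG, BEF, BFG

so the chain groups are C_0 ≅ Z^6, C_1 ≅ Z^12, C_2 ≅ Z^8.

Boundary ∂_1: C_1 → C_0 sends each edge [p,q] (with p < q) to q − p.
As a 6×12 matrix over Z this has rank 5, with invariant factors (1,1,1,1,1).

The boundary map ∂_2: C_2 → C_1 acts by ∂[p,q,r] = [q,r] − [p,r] + [p,q]. For instance
  ∂BFG = FG − BG + BF,
  ∂BDE = DE − BE + BD.
This gives a 12×8 integer matrix of rank 7; reducing to Smith normal form yields diagonal entries (1,1,1,1,1,1,1).

Now H_k = ker ∂_k / im ∂_{k+1}, so:

  H_0: rank C_0 − rank ∂_1 = 6 − 5 = 1, and the invariant factors of ∂_1 are all 1, so H_0 ≅ Z.
  H_1: rank ker ∂_1 − rank ∂_2 = (12 − 5) − 7 = 0, and the invariant factors of ∂_2 are all 1, so H_1 ≅ 0.
  H_2: rank ker ∂_2 − rank ∂_3 = (8 − 7) − 0 = 1, and there is no ∂_3, so H_2 ≅ Z.

As a check, the Euler characteristic is 6 − 12 + 8 = 2, which agrees with 1 − 0 + 1 = 2.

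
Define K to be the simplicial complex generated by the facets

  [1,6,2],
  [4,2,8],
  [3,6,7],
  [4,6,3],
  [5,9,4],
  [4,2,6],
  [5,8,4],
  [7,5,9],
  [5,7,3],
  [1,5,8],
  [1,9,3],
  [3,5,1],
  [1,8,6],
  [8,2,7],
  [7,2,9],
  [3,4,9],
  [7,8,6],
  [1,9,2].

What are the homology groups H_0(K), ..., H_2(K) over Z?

K has 9 vertices, 27 edges, 18 triangles.
rank ∂_0 = 0, rank ∂_1 = 8 ⇒ b_0 = 9 − 0 − 8 = 1; all invariant factors of ∂_1 are 1 so no torsion. So H_0 = Z.
rank ∂_1 = 8, rank ∂_2 = 18 ⇒ b_1 = 27 − 8 − 18 = 1; ∂_2 has invariant factor(s) [2] giving torsion. So H_1 = Z ⊕ Z/2.
rank ∂_2 = 18, rank ∂_3 = 0 ⇒ b_2 = 18 − 18 − 0 = 0. So H_2 = 0.

H_0 ≅ Z,  H_1 ≅ Z ⊕ Z/2,  H_2 = 0.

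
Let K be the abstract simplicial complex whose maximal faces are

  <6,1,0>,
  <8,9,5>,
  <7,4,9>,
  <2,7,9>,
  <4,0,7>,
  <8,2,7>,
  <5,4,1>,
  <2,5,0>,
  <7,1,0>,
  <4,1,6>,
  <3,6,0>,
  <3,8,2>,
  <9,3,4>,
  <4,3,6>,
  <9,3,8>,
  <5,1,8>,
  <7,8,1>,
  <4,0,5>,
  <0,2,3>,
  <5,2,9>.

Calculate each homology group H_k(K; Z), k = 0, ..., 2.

Take the total order 0 < 1 < 2 < 3 < 4 < 5 < 6 < 7 < 8 < 9 on the vertex set. Then K (dimension 2) consists of the simplices:

  0-simplices (10): [0], [1], [2], [3], [4], [5], [6], [7], [8], [9]
  1-simplices (30): (30 of them)
  2-simplices (20): (20 of them)

giving chain groups C_0 ≅ Z^10, C_1 ≅ Z^30, C_2 ≅ Z^20.

The boundary map ∂_1: C_1 → C_0 sends each edge [p,q] (with p < q) to q − p.
This gives a 10×30 integer matrix of rank 9; reducing to Smith normal form yields diagonal entries (1,1,1,1,1,1,1,1,1).

Boundary ∂_2: C_2 → C_1 maps a triangle to the signed sum of its edges. For instance
  ∂[3,4,9] = [4,9] − [3,9] + [3,4],
  ∂[0,1,6] = [1,6] − [0,6] + [0,1].
The resulting 30×20 matrix has rank 20, and its Smith normal form has invariant factors (1,1,1,1,1,1,1,1,1,1,1,1,1,1,1,1,1,1,1,2).

Computing H_k = (kernel of ∂_k) / (image of ∂_{k+1}):

  H_0: rank C_0 − rank ∂_1 = 10 − 9 = 1, and the invariant factors of ∂_1 are all 1, so H_0 ≅ Z.
  H_1: rank ker ∂_1 − rank ∂_2 = (30 − 9) − 20 = 1, and ∂_2 has invariant factor 2 > 1, so H_1 ≅ Z ⊕ Z/2Z.
  H_2: rank ker ∂_2 − rank ∂_3 = (20 − 20) − 0 = 0, and there is no ∂_3, so H_2 ≅ 0.

H_0 ≅ Z,  H_1 ≅ Z ⊕ Z/2Z,  H_2 = 0.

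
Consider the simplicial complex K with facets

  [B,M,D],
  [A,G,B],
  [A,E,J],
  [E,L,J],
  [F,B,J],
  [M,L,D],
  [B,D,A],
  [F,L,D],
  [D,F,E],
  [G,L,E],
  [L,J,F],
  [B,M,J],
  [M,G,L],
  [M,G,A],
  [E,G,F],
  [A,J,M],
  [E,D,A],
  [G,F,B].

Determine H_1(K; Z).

H_1 ≅ Z ⊕ Z/2.

Order the vertices as A < B < D < E < F < G < J < L < M. Listing each simplex with vertices in this order, K has dimension 2 with simplices:

  0-simplices (9): A, B, D, E, F, G, J, L, M
  1-simplices (27): AB, AD, AE, AG, AJ, AM, BD, BF, BG, BJ, BM, DE, DF, DL, DM, EF, EG, EJ, EL, FG, FJ, FL, GL, GM, JL, JM, LM
  2-simplices (18): ABD, ABG, ADE, AEJ, AGM, AJM, BDM, BFG, BFJ, BJM, DEF, DFL, DLM, EFG, EGL, EJL, FJL, GLM

so the chain groups are C_0 ≅ Z^9, C_1 ≅ Z^27, C_2 ≅ Z^18.

∂_1: C_1 → C_0 maps an edge to its endpoints' difference, ∂[p,q] = q − p. For instance
  ∂FJ = J − F.
As a 9×27 matrix over Z this has rank 8, with invariant factors (1,1,1,1,1,1,1,1).

Boundary ∂_2: C_2 → C_1 acts by ∂[p,q,r] = [q,r] − [p,r] + [p,q]. For instance
  ∂AJM = JM − AM + AJ,
  ∂EJL = JL − EL + EJ.
The 27×18 boundary matrix has rank 18 and Smith normal form diag(1,1,1,1,1,1,1,1,1,1,1,1,1,1,1,1,1,2).

Now H_k = ker ∂_k / im ∂_{k+1}, so:

  H_1: rank ker ∂_1 − rank ∂_2 = (27 − 8) − 18 = 1, and ∂_2 has invariant factor 2 > 1, so H_1 ≅ Z ⊕ Z/2.

(K is a triangulation of the Klein bottle.)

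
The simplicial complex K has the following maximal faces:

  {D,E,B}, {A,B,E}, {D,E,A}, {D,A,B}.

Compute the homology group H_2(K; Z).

Order the vertices as A < B < D < E. Listing each simplex with vertices in this order, K has dimension 2 with simplices:

  0-simplices (4): A, B, D, E
  1-simplices (6): AB, AD, AE, BD, BE, DE
  2-simplices (4): ABD, ABE, ADE, BDE

so the chain groups are C_0 ≅ Z^4, C_1 ≅ Z^6, C_2 ≅ Z^4.

∂_1: C_1 → C_0 sends each edge [p,q] (with p < q) to q − p. For instance
  ∂AE = E − A.
The 4×6 boundary matrix has rank 3 and Smith normal form diag(1,1,1).

Boundary ∂_2: C_2 → C_1 acts by ∂[p,q,r] = [q,r] − [p,r] + [p,q]. For instance
  ∂ABE = BE − AE + AB,
  ∂BDE = DE − BE + BD.
The 6×4 boundary matrix has rank 3 and Smith normal form diag(1,1,1).

Reading off H_k = ker ∂_k / im ∂_{k+1}:

  H_2: rank ker ∂_2 − rank ∂_3 = (4 − 3) − 0 = 1, and there is no ∂_3, so H_2 ≅ Z.

H_2 ≅ Z.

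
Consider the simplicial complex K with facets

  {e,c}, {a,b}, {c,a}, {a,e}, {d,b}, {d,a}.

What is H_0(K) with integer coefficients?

H_0 ≅ Z.

Take the total order a < b < c < d < e on the vertex set. Then K (dimension 1) consists of the simplices:

  0-simplices (5): a, b, c, d, e
  1-simplices (6): ab, ac, ad, ae, bd, ce

Hence C_0 ≅ Z^5, C_1 ≅ Z^6.

Boundary ∂_1: C_1 → C_0 maps an edge to its endpoints' difference, ∂[p,q] = q − p. For instance
  ∂ac = c − a.
This gives a 5×6 integer matrix of rank 4; reducing to Smith normal form yields diagonal entries (1,1,1,1).

Computing H_k = (kernel of ∂_k) / (image of ∂_{k+1}):

  H_0: rank C_0 − rank ∂_1 = 5 − 4 = 1, and the invariant factors of ∂_1 are all 1, so H_0 ≅ Z.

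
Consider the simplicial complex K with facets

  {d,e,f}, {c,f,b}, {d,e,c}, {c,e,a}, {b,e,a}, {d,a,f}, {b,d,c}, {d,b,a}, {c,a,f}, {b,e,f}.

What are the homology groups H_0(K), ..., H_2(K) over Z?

Order the vertices as a < b < c < d < e < f. Listing each simplex with vertices in this order, K has dimension 2 with simplices:

  0-simplices (6): a, b, c, d, e, f
  1-simplices (15): ab, ac, ad, ae, af, bc, bd, be, bf, cd, ce, cf, de, df, ef
  2-simplices (10): abd, abe, ace, acf, adf, bcd, bcf, bef, cde, def

so the chain groups are C_0 ≅ Z^6, C_1 ≅ Z^15, C_2 ≅ Z^10.

∂_1: C_1 → C_0 is given by ∂[p,q] = [q] − [p]. For instance
  ∂af = f − a.
The resulting 6×15 matrix has rank 5, and its Smith normal form has invariant factors (1,1,1,1,1).

Boundary ∂_2: C_2 → C_1 acts by ∂[p,q,r] = [q,r] − [p,r] + [p,q]. For instance
  ∂ace = ce − ae + ac,
  ∂bcf = cf − bf + bc.
The 15×10 boundary matrix has rank 10 and Smith normal form diag(1,1,1,1,1,1,1,1,1,2).

From H_k ≅ ker(∂_k) / im(∂_{k+1}) we obtain:

  H_0: rank C_0 − rank ∂_1 = 6 − 5 = 1, and the invariant factors of ∂_1 are all 1, so H_0 ≅ Z.
  H_1: rank ker ∂_1 − rank ∂_2 = (15 − 5) − 10 = 0, and ∂_2 has invariant factor 2 > 1, so H_1 ≅ Z/2Z.
  H_2: rank ker ∂_2 − rank ∂_3 = (10 − 10) − 0 = 0, and there is no ∂_3, so H_2 ≅ 0.

(K is a triangulation of the real projective plane RP^2.)

H_0 ≅ Z,  H_1 ≅ Z/2Z,  H_2 = 0.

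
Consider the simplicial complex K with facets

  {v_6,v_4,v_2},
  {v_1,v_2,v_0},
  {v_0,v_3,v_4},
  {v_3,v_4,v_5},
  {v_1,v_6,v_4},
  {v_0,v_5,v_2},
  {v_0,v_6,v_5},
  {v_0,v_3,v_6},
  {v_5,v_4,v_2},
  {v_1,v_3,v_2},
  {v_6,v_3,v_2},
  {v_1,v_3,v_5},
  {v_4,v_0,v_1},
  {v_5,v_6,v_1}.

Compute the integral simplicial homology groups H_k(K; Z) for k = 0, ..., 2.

Fix the vertex order v_0 < v_1 < v_2 < v_3 < v_4 < v_5 < v_6 and write every simplex with vertices in increasing order. Then dim K = 2 and the simplices of K are:

  0-simplices (7): [v_0], [v_1], [v_2], [v_3], [v_4], [v_5], [v_6]
  1-simplices (21): (21 of them)
  2-simplices (14): (14 of them)

Hence C_0 ≅ Z^7, C_1 ≅ Z^21, C_2 ≅ Z^14.

The boundary map ∂_1: C_1 → C_0 is given by ∂[p,q] = [q] − [p]. For instance
  ∂[v_1,v_3] = [v_3] − [v_1].
As a 7×21 matrix over Z this has rank 6, with invariant factors (1,1,1,1,1,1).

The boundary map ∂_2: C_2 → C_1 maps a triangle to the signed sum of its edges. For instance
  ∂[v_0,v_1,v_4] = [v_1,v_4] − [v_0,v_4] + [v_0,v_1],
  ∂[v_0,v_3,v_4] = [v_3,v_4] − [v_0,v_4] + [v_0,v_3].
The resulting 21×14 matrix has rank 13, and its Smith normal form has invariant factors (1,1,1,1,1,1,1,1,1,1,1,1,1).

Reading off H_k = ker ∂_k / im ∂_{k+1}:

  H_0: rank C_0 − rank ∂_1 = 7 − 6 = 1, and the invariant factors of ∂_1 are all 1, so H_0 = Z.
  H_1: rank ker ∂_1 − rank ∂_2 = (21 − 6) − 13 = 2, and the invariant factors of ∂_2 are all 1, so H_1 = Z^2.
  H_2: rank ker ∂_2 − rank ∂_3 = (14 − 13) − 0 = 1, and there is no ∂_3, so H_2 = Z.

H_0 = Z,  H_1 = Z^2,  H_2 = Z.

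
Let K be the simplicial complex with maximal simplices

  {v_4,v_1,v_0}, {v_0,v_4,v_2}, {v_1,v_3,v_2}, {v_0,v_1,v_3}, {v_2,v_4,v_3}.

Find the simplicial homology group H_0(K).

H_0 ≅ Z.

Take the total order v_0 < v_1 < v_2 < v_3 < v_4 on the vertex set. Then K (dimension 2) consists of the simplices:

  0-simplices (5): [v_0], [v_1], [v_2], [v_3], [v_4]
  1-simplices (10): [v_0,v_1], [v_0,v_2], [v_0,v_3], [v_0,v_4], [v_1,v_2], [v_1,v_3], [v_1,v_4], [v_2,v_3], [v_2,v_4], [v_3,v_4]
  2-simplices (5): [v_0,v_1,v_3], [v_0,v_1,v_4], [v_0,v_2,v_4], [v_1,v_2,v_3], [v_2,v_3,v_4]

so the chain groups are C_0 ≅ Z^5, C_1 ≅ Z^10, C_2 ≅ Z^5.

Boundary ∂_1: C_1 → C_0 is given by ∂[p,q] = [q] − [p].
This gives a 5×10 integer matrix of rank 4; reducing to Smith normal form yields diagonal entries (1,1,1,1).

The boundary map ∂_2: C_2 → C_1 acts by ∂[p,q,r] = [q,r] − [p,r] + [p,q]. For instance
  ∂[v_0,v_2,v_4] = [v_2,v_4] − [v_0,v_4] + [v_0,v_2],
  ∂[v_0,v_1,v_3] = [v_1,v_3] − [v_0,v_3] + [v_0,v_1].
This gives a 10×5 integer matrix of rank 5; reducing to Smith normal form yields diagonal entries (1,1,1,1,1).

Now H_k = ker ∂_k / im ∂_{k+1}, so:

  H_0: rank C_0 − rank ∂_1 = 5 − 4 = 1, and the invariant factors of ∂_1 are all 1, so H_0 = Z.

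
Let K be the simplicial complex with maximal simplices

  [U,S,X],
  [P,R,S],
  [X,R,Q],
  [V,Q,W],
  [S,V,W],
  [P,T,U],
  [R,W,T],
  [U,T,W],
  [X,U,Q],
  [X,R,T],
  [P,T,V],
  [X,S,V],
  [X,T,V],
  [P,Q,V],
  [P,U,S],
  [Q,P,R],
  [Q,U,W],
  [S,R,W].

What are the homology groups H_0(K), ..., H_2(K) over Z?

H_0 = Z,  H_1 = Z^2,  H_2 = Z.

Fix the vertex order P < Q < R < S < T < U < V < W < X and write every simplex with vertices in increasing order. Then dim K = 2 and the simplices of K are:

  0-simplices (9): P, Q, R, S, T, U, V, W, X
  1-simplices (27): PQ, PR, PS, PT, PU, PV, QR, QU, QV, QW, QX, RS, RT, RW, RX, SU, SV, SW, SX, TU, TV, TW, TX, UW, UX, VW, VX
  2-simplices (18): PQR, PQV, PRS, PSU, PTU, PTV, QRX, QUW, QUX, QVW, RSW, RTW, RTX, SUX, SVW, SVX, TUW, TVX

giving chain groups C_0 ≅ Z^9, C_1 ≅ Z^27, C_2 ≅ Z^18.

The boundary map ∂_1: C_1 → C_0 maps an edge to its endpoints' difference, ∂[p,q] = q − p. For instance
  ∂QW = W − Q.
This gives a 9×27 integer matrix of rank 8; reducing to Smith normal form yields diagonal entries (1,1,1,1,1,1,1,1).

The boundary map ∂_2: C_2 → C_1 sends each 2-simplex [p,q,r] to [q,r] − [p,r] + [p,q]. For instance
  ∂QVW = VW − QW + QV,
  ∂SVX = VX − SX + SV.
The resulting 27×18 matrix has rank 17, and its Smith normal form has invariant factors (1,1,1,1,1,1,1,1,1,1,1,1,1,1,1,1,1).

Now H_k = ker ∂_k / im ∂_{k+1}, so:

  H_0: rank C_0 − rank ∂_1 = 9 − 8 = 1, and the invariant factors of ∂_1 are all 1, so H_0 = Z.
  H_1: rank ker ∂_1 − rank ∂_2 = (27 − 8) − 17 = 2, and the invariant factors of ∂_2 are all 1, so H_1 = Z^2.
  H_2: rank ker ∂_2 − rank ∂_3 = (18 − 17) − 0 = 1, and there is no ∂_3, so H_2 = Z.

As a check, the Euler characteristic is 9 − 27 + 18 = 0, which agrees with 1 − 2 + 1 = 0.
(K is a triangulation of the torus T^2.)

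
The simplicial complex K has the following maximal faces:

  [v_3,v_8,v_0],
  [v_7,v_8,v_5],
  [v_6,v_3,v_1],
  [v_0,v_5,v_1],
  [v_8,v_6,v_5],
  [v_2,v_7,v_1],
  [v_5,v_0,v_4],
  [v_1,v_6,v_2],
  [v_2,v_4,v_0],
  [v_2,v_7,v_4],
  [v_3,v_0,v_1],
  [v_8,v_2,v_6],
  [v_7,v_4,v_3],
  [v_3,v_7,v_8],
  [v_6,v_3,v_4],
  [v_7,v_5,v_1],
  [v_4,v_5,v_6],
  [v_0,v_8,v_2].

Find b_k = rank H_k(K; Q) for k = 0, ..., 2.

b_0 = 1, b_1 = 2, b_2 = 1.

Order the vertices as v_0 < v_1 < v_2 < v_3 < v_4 < v_5 < v_6 < v_7 < v_8. Listing each simplex with vertices in this order, K has dimension 2 with simplices:

  0-simplices (9): [v_0], [v_1], [v_2], [v_3], [v_4], [v_5], [v_6], [v_7], [v_8]
  1-simplices (27): (27 of them)
  2-simplices (18): (18 of them)

giving chain groups C_0 ≅ Z^9, C_1 ≅ Z^27, C_2 ≅ Z^18.

Boundary ∂_1: C_1 → C_0 maps an edge to its endpoints' difference, ∂[p,q] = q − p. For instance
  ∂[v_1,v_5] = [v_5] − [v_1].
As a 9×27 matrix over Z this has rank 8, with invariant factors (1,1,1,1,1,1,1,1).

∂_2: C_2 → C_1 maps a triangle to the signed sum of its edges. For instance
  ∂[v_1,v_2,v_7] = [v_2,v_7] − [v_1,v_7] + [v_1,v_2],
  ∂[v_5,v_7,v_8] = [v_7,v_8] − [v_5,v_8] + [v_5,v_7].
The 27×18 boundary matrix has rank 17 and Smith normal form diag(1,1,1,1,1,1,1,1,1,1,1,1,1,1,1,1,1).

Computing H_k = (kernel of ∂_k) / (image of ∂_{k+1}):

  H_0: rank C_0 − rank ∂_1 = 9 − 8 = 1, and the invariant factors of ∂_1 are all 1, so H_0 = Z.
  H_1: rank ker ∂_1 − rank ∂_2 = (27 − 8) − 17 = 2, and the invariant factors of ∂_2 are all 1, so H_1 = Z^2.
  H_2: rank ker ∂_2 − rank ∂_3 = (18 − 17) − 0 = 1, and there is no ∂_3, so H_2 = Z.

(K is a triangulation of the torus T^2.)

Hence the Betti numbers are b_0 = 1, b_1 = 2, b_2 = 1.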